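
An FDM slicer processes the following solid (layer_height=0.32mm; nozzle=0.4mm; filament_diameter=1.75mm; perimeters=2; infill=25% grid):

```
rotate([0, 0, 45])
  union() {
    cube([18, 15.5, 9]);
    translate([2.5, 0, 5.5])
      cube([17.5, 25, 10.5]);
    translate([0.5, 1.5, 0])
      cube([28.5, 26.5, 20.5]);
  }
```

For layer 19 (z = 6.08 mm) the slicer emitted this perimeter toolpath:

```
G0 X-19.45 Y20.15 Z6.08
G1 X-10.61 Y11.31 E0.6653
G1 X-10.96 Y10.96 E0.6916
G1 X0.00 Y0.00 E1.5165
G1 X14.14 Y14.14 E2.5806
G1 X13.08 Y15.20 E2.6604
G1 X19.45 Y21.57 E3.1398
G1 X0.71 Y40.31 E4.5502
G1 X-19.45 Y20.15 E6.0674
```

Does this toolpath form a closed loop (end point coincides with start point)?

Start point (G0): (-19.45, 20.15). End point (last G1): the path returns to the start — closed.

yes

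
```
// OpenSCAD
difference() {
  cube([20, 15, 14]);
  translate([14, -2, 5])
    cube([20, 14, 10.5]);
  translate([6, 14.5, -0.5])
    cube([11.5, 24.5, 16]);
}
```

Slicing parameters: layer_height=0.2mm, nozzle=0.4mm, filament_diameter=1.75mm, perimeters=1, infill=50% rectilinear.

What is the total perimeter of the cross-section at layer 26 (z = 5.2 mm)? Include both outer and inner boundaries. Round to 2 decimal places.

At z = 5.2 mm: the 20×15 cube contributes its full rectangle (perimeter 70.00 mm); the cube at (14, -2) (footprint 20×14) is included at this height (perimeter 68.00 mm); the cube at (6, 14.5) is present — its section is the full 11.5×24.5 rectangle (perimeter 72.00 mm); Subtracting the remaining from the first: starting from the 20×15 cube, the 20×14 cube at (14, -2) partially overlaps it — only the 72.00 mm² overlap (of its 280.00 mm²) is removed, clipping the outline; the 11.5×24.5 cube at (6, 14.5) partially overlaps it — only the 5.75 mm² overlap (of its 281.75 mm²) is removed, clipping the outline — boundary = 71.00 mm. Overall, the cross-section is a single solid region. Total boundary length (outer) = 71.00 mm.

71.00 mm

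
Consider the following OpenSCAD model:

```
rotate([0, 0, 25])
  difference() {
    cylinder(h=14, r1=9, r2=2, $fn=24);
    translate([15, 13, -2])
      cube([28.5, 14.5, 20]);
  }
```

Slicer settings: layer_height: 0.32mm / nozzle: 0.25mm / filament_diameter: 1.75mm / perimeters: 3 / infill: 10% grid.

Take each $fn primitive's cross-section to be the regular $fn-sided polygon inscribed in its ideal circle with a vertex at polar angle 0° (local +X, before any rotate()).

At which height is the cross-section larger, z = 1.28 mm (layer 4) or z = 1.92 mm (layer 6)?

layer 4 (z = 1.28 mm)

Layer 4 (z = 1.28): the cone contributes a regular 24-gon of circumradius 8.360 (interpolated between r1=9 and r2=2 at t=0.091) (area = (24/2)·8.360²·sin(360°/24) = 217.07 mm²); the cube at (15, 13) is present — its section is the full 28.5×14.5 rectangle (area 413.25 mm²); After the difference (first − rest): starting from the cone (217.07 mm²), the 28.5×14.5 cube at (15, 13) misses the remaining region (no effect) — area = 217.07 mm²; (whole slice rotated 25° about Z — lengths, areas and connectivity unchanged). So its area = 217.07 mm². Layer 6 (z = 1.92): the cone (r1=9→r2=2) has section circumradius 8.040 here — a regular 24-gon (area = (24/2)·8.040²·sin(360°/24) = 200.77 mm²); the cube at (15, 13) is present — its section is the full 28.5×14.5 rectangle (area 413.25 mm²); Subtracting the remaining from the first: starting from the cone (200.77 mm²), the 28.5×14.5 cube at (15, 13) misses the remaining region (no effect) — area = 200.77 mm²; (whole slice rotated 25° about Z — lengths, areas and connectivity unchanged). So its area = 200.77 mm². Layer 4 is larger (217.07 vs 200.77 mm²).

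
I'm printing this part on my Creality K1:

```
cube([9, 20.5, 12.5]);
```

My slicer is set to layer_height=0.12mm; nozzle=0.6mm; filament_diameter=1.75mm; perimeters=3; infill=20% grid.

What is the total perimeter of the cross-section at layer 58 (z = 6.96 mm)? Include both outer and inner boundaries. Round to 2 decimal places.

59.00 mm

At z = 6.96 mm: the cube is present — its section is the full 9×20.5 rectangle (perimeter 59.00 mm). Overall, the cross-section is a single solid region. Total boundary length (outer) = 59.00 mm.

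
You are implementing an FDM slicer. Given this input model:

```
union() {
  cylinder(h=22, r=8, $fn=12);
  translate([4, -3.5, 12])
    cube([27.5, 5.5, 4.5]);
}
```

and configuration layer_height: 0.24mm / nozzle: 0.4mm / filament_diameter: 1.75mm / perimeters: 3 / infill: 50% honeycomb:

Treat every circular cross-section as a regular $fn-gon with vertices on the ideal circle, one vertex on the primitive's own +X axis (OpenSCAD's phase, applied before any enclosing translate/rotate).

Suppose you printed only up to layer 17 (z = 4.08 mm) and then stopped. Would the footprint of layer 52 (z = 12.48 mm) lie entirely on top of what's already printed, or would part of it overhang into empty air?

part overhangs

Compare the two slices. At z = 4.08: the r=8 cylinder gives a regular 12-gon of circumradius 8 (constant along its height) (area = (12/2)·8.000²·sin(360°/12) = 192.00 mm²); the cube at (4, -3.5) is absent (z outside [12, 16.5]); Merging all regions: only the r=8 cylinder is present, so the union is just that shape — area = 192.00 mm². At z = 12.48: the r=8 cylinder gives a regular 12-gon of circumradius 8 (constant along its height) (area = (12/2)·8.000²·sin(360°/12) = 192.00 mm²); the cube at (4, -3.5) (footprint 27.5×5.5) is included at this height (area 151.25 mm²); Merging all regions: the regions partially overlap — summed areas 343.25 mm² minus the doubly-counted overlap 19.82 mm² gives 323.43 mm² — area = 323.43 mm². Checking containment: at z = 12.48 the cross-section extends beyond the z = 4.08 cross-section by about 131.43 mm².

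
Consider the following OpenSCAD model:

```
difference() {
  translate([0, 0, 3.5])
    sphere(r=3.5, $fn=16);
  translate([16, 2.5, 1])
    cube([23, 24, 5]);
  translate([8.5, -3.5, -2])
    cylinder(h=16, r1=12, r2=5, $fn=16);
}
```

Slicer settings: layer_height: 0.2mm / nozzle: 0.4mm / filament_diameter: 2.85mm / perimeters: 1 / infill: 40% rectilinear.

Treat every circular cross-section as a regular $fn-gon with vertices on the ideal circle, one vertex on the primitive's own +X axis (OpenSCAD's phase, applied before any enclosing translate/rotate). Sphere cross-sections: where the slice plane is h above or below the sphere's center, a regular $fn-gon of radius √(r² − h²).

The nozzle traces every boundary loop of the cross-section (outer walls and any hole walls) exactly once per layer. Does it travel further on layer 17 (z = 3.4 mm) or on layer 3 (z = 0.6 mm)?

layer 17 (z = 3.4 mm)

Layer 17 (z = 3.4): the sphere: section is a regular 16-gon, circumradius = √(r²−h²) = √(3.5²−0.1²) = 3.499 (perimeter = 2·16·3.499·sin(180°/16) = 21.84 mm); the cube at (16, 2.5) (footprint 23×24) is included at this height (perimeter 94.00 mm); the cone at (8.5, -3.5) contributes a regular 16-gon of circumradius 9.637 (interpolated between r1=12 and r2=5 at t=0.338) (perimeter = 2·16·9.637·sin(180°/16) = 60.17 mm); Taking the first minus the rest: starting from the r=3.5 sphere, the 23×24 cube at (16, 2.5) misses the remaining region (no effect); the cone at (8.5, -3.5) partially overlaps it — only the 19.43 mm² overlap (of its 284.35 mm²) is removed, clipping the outline — boundary = 18.45 mm. So its perimeter = 18.45 mm. Layer 3 (z = 0.6): the r=3.5 sphere slices to a regular 16-gon of circumradius 1.960 (√(r²−h²) with h=2.9 from center) (perimeter = 2·16·1.960·sin(180°/16) = 12.23 mm); the cube at (16, 2.5) is absent (z outside [1, 6]); the cone at (8.5, -3.5) contributes a regular 16-gon of circumradius 10.863 (interpolated between r1=12 and r2=5 at t=0.163) (perimeter = 2·16·10.863·sin(180°/16) = 67.81 mm); Taking the first minus the rest: starting from the r=3.5 sphere, the cone at (8.5, -3.5) partially overlaps it — only the 11.14 mm² overlap (of its 361.23 mm²) is removed, clipping the outline — boundary = 5.80 mm. So its perimeter = 5.80 mm. Layer 17 is larger (18.45 vs 5.80 mm).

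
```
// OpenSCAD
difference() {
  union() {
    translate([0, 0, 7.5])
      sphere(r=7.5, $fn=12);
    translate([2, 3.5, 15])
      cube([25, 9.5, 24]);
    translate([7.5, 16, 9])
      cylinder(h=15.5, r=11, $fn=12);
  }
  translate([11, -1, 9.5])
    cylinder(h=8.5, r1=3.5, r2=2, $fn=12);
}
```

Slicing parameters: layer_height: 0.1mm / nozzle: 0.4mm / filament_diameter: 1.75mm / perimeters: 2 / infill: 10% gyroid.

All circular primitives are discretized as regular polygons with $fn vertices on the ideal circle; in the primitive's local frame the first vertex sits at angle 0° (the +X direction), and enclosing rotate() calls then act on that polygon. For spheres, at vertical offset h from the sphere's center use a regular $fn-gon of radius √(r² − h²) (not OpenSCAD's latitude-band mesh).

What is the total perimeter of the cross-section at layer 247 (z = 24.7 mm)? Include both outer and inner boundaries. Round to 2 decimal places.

At z = 24.7 mm: the sphere is not intersected at this z (|z−center|=17.200 > r=7.5); the 25×9.5 cube at (2, 3.5) contributes its full rectangle (perimeter 69.00 mm); the cylinder at (7.5, 16) is absent (z outside [9, 24.5]); Combining (union): only the 25×9.5 cube at (2, 3.5) is present, so the union is just that shape — boundary = 69.00 mm; the cone at (11, -1) does not reach this height (z outside [9.5, 18]); Subtracting the remaining from the first: none of the subtracted shapes is present at this height, so the result so far is unchanged — boundary = 69.00 mm. Overall, the cross-section is a single solid region. Total boundary length (outer) = 69.00 mm.

69.00 mm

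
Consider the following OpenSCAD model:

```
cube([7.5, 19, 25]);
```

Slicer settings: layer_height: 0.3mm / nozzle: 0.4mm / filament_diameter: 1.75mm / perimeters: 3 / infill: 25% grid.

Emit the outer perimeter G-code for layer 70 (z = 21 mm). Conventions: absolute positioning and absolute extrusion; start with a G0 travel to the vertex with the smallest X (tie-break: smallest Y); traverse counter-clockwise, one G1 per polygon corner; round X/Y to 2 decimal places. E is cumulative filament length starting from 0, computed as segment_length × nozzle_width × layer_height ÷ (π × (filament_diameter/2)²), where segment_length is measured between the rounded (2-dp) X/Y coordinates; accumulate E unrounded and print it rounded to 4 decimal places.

At z = 21 mm: the cube (footprint 7.5×19) is included at this height. The outline is a single polygon with 4 vertices. Extrusion per mm of travel: 0.4 × 0.3 / (π × 0.875²) = 0.049890. Accumulating E over each segment gives final E = 2.6442.

G0 X0.00 Y0.00 Z21.00
G1 X7.50 Y0.00 E0.3742
G1 X7.50 Y19.00 E1.3221
G1 X0.00 Y19.00 E1.6963
G1 X0.00 Y0.00 E2.6442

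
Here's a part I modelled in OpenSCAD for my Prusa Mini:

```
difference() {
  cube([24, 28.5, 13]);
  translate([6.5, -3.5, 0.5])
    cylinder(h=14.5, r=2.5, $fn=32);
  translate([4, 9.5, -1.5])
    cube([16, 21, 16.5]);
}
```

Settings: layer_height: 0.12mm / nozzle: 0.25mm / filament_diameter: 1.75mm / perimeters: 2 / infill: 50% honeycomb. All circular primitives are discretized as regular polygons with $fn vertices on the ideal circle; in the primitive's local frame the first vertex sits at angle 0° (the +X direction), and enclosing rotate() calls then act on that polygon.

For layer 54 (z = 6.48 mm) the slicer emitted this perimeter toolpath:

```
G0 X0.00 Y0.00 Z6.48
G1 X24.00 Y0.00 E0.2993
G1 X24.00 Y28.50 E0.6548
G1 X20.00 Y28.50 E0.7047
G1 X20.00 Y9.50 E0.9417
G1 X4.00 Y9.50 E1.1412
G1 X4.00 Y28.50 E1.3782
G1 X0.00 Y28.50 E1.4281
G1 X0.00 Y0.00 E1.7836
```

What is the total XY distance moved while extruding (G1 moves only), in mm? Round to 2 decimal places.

Sum the Euclidean lengths of each G1 segment: total = 143.00 mm.

143.00 mm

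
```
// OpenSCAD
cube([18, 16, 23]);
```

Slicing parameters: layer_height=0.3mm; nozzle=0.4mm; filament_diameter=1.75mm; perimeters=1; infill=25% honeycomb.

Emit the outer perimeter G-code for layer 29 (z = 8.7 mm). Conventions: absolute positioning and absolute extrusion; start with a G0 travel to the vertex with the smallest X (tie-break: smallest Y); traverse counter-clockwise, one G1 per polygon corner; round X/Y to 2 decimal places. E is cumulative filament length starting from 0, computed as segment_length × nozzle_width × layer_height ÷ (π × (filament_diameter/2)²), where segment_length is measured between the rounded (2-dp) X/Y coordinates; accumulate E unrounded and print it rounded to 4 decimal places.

G0 X0.00 Y0.00 Z8.70
G1 X18.00 Y0.00 E0.8980
G1 X18.00 Y16.00 E1.6963
G1 X0.00 Y16.00 E2.5943
G1 X0.00 Y0.00 E3.3925

At z = 8.7 mm: the 18×16 cube contributes its full rectangle. The outline is a single polygon with 4 vertices. Extrusion per mm of travel: 0.4 × 0.3 / (π × 0.875²) = 0.049890. Accumulating E over each segment gives final E = 3.3925.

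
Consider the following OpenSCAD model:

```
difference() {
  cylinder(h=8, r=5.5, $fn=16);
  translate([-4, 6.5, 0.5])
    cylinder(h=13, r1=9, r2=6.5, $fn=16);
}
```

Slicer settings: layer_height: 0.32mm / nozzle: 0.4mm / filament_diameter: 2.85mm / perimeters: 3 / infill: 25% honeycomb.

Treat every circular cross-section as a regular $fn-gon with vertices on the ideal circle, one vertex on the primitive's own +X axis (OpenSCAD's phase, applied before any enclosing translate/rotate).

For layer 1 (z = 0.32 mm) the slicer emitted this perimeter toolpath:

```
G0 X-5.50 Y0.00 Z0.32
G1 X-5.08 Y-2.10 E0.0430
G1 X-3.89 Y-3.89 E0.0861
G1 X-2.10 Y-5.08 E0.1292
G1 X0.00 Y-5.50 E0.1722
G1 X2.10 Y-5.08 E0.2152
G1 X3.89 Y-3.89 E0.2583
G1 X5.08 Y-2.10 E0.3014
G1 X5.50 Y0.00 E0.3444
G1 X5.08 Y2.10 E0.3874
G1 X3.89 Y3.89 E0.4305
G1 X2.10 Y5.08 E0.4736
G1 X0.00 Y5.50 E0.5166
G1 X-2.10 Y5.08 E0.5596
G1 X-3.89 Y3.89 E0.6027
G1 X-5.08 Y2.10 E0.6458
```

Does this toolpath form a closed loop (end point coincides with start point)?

Start point (G0): (-5.50, 0.00). End point (last G1): the path does not return to the start — open.

no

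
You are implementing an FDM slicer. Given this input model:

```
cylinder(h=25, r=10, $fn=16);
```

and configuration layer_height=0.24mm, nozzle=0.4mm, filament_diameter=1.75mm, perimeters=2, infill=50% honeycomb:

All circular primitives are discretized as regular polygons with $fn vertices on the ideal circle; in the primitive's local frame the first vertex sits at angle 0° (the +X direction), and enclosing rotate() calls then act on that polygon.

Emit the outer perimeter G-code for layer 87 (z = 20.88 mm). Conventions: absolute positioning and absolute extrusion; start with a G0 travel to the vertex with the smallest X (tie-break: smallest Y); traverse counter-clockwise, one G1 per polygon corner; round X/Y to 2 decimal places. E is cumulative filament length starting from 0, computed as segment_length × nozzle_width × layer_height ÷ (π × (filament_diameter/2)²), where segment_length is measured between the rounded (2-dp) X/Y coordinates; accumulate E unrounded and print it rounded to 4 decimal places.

At z = 20.88 mm: the r=10 cylinder gives a regular 16-gon of circumradius 10 (constant along its height). The outline is a single polygon with 16 vertices. Extrusion per mm of travel: 0.4 × 0.24 / (π × 0.875²) = 0.039912. Accumulating E over each segment gives final E = 2.4919.

G0 X-10.00 Y0.00 Z20.88
G1 X-9.24 Y-3.83 E0.1558
G1 X-7.07 Y-7.07 E0.3115
G1 X-3.83 Y-9.24 E0.4671
G1 X0.00 Y-10.00 E0.6230
G1 X3.83 Y-9.24 E0.7788
G1 X7.07 Y-7.07 E0.9345
G1 X9.24 Y-3.83 E1.0901
G1 X10.00 Y0.00 E1.2459
G1 X9.24 Y3.83 E1.4018
G1 X7.07 Y7.07 E1.5574
G1 X3.83 Y9.24 E1.7131
G1 X0.00 Y10.00 E1.8689
G1 X-3.83 Y9.24 E2.0247
G1 X-7.07 Y7.07 E2.1804
G1 X-9.24 Y3.83 E2.3360
G1 X-10.00 Y0.00 E2.4919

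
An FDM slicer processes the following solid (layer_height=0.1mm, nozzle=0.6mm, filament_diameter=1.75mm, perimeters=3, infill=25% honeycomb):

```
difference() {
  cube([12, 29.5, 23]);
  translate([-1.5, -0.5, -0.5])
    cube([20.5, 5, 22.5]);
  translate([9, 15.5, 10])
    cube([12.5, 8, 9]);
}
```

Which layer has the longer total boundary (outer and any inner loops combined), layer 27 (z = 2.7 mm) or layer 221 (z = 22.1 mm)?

Layer 27 (z = 2.7): the cube is present — its section is the full 12×29.5 rectangle (perimeter 83.00 mm); the 20.5×5 cube at (-1.5, -0.5) contributes its full rectangle (perimeter 51.00 mm); the cube at (9, 15.5) does not reach this height (z outside [10, 19]); Taking the first minus the rest: starting from the 12×29.5 cube, the 20.5×5 cube at (-1.5, -0.5) partially overlaps it — only the 54.00 mm² overlap (of its 102.50 mm²) is removed, clipping the outline — boundary = 74.00 mm. So its perimeter = 74.00 mm. Layer 221 (z = 22.1): the cube is present — its section is the full 12×29.5 rectangle (perimeter 83.00 mm); the cube at (-1.5, -0.5) is not intersected at this z (z outside [-0.5, 22]); the cube at (9, 15.5) is not intersected at this z (z outside [10, 19]); Taking the first minus the rest: none of the subtracted shapes is present at this height, so the 12×29.5 cube is unchanged — boundary = 83.00 mm. So its perimeter = 83.00 mm. Layer 221 is larger (83.00 vs 74.00 mm).

layer 221 (z = 22.1 mm)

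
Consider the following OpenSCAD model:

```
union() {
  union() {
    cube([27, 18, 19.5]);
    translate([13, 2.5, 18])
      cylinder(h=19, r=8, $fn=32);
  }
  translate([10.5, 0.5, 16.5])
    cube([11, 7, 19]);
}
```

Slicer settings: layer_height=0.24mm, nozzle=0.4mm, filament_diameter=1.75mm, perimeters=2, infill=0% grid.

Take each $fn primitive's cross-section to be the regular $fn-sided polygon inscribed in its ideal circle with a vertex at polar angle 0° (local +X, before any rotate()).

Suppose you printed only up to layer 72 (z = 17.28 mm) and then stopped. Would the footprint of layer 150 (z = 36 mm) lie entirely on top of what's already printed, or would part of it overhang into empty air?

part overhangs

Compare the two slices. At z = 17.28: the cube (footprint 27×18) is included at this height (area 486.00 mm²); the cylinder at (13, 2.5) does not reach this height (z outside [18, 37]); Combining (union): only the 27×18 cube is present, so the union is just that shape — area = 486.00 mm²; the cube at (10.5, 0.5) (footprint 11×7) is included at this height (area 77.00 mm²); Merging all regions: the 11×7 cube at (10.5, 0.5) lies entirely inside that combined region, so the union is just that combined region — area = 486.00 mm². At z = 36: the cube is not intersected at this z (z outside [0, 19.5]); the r=8 cylinder at (13, 2.5) gives a regular 32-gon of circumradius 8 (constant along its height) (area = (32/2)·8.000²·sin(360°/32) = 199.77 mm²); Taking the union: only the r=8 cylinder at (13, 2.5) is present, so the union is just that shape — area = 199.77 mm²; the cube at (10.5, 0.5) is not intersected at this z (z outside [16.5, 35.5]); Combining (union): only the result so far is present, so the union is just that shape — area = 199.77 mm². Checking containment: at z = 36 the cross-section extends beyond the z = 17.28 cross-section by about 60.68 mm².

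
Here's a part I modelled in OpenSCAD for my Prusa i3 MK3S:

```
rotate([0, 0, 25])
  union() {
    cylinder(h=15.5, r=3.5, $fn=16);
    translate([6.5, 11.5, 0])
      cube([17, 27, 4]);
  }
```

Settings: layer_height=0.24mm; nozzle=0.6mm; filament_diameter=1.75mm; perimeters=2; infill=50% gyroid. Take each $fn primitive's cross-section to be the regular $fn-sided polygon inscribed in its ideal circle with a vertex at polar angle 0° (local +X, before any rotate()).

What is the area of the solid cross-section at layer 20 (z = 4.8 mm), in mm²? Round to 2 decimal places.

37.50 mm²

At z = 4.8 mm: the cylinder: section is a regular 16-gon, circumradius r=3.5 (area = (16/2)·3.500²·sin(360°/16) = 37.50 mm²); the cube at (6.5, 11.5) does not reach this height (z outside [0, 4]); Combining (union): only the r=3.5 cylinder is present, so the union is just that shape — area = 37.50 mm²; (rotated 25° about Z; rotation is an isometry so areas/perimeters/island counts are preserved). Overall, the cross-section is a single solid region. Net area = 37.50 mm².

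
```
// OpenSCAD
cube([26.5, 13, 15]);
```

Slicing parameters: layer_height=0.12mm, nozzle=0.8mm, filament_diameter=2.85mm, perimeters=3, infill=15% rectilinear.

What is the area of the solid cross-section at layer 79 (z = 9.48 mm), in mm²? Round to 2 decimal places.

At z = 9.48 mm: the 26.5×13 cube contributes its full rectangle (area 344.50 mm²). Overall, the cross-section is a single solid region. Net area = 344.50 mm².

344.50 mm²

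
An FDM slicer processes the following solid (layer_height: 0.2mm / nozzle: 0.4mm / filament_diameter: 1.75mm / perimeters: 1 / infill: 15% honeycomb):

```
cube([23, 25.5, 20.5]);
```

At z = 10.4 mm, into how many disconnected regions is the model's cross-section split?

1

At z = 10.4 mm: the 23×25.5 cube contributes its full rectangle. The result has 1 disconnected region.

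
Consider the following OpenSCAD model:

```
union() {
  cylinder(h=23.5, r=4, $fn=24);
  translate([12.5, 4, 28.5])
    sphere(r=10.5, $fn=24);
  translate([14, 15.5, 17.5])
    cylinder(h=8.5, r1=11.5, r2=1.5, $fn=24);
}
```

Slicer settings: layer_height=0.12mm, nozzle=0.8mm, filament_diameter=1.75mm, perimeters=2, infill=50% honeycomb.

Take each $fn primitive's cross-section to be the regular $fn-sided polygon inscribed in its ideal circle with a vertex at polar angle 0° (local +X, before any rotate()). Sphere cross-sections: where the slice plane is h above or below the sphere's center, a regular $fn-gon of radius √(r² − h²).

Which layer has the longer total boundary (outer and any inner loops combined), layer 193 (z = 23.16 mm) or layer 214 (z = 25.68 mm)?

layer 193 (z = 23.16 mm)

Layer 193 (z = 23.16): the r=4 cylinder contributes a regular 24-gon of circumradius 4 (perimeter = 2·24·4.000·sin(180°/24) = 25.06 mm); the sphere at (12.5, 4): section is a regular 24-gon, circumradius = √(r²−h²) = √(10.5²−5.34²) = 9.041 (perimeter = 2·24·9.041·sin(180°/24) = 56.64 mm); the cone at (14, 15.5): at t=0.666 of its height the radius interpolates to r₁+(r₂−r₁)t = 4.841, giving a regular 24-gon of that circumradius (perimeter = 2·24·4.841·sin(180°/24) = 30.33 mm); Taking the union: the regions partially overlap (shared area 10.54 mm²), so the edge portions inside another operand are dropped and the merged outline is re-measured after clipping — boundary = 96.91 mm. So its perimeter = 96.91 mm. Layer 214 (z = 25.68): the cylinder does not reach this height (z outside [0, 23.5]); the r=10.5 sphere at (12.5, 4) slices to a regular 24-gon of circumradius 10.114 (√(r²−h²) with h=2.82 from center) (perimeter = 2·24·10.114·sin(180°/24) = 63.37 mm); the cone at (14, 15.5): at t=0.962 of its height the radius interpolates to r₁+(r₂−r₁)t = 1.876, giving a regular 24-gon of that circumradius (perimeter = 2·24·1.876·sin(180°/24) = 11.76 mm); Combining (union): the regions partially overlap (shared area 0.40 mm²), so the edge portions inside another operand are dropped and the merged outline is re-measured after clipping — boundary = 71.00 mm. So its perimeter = 71.00 mm. Layer 193 is larger (96.91 vs 71.00 mm).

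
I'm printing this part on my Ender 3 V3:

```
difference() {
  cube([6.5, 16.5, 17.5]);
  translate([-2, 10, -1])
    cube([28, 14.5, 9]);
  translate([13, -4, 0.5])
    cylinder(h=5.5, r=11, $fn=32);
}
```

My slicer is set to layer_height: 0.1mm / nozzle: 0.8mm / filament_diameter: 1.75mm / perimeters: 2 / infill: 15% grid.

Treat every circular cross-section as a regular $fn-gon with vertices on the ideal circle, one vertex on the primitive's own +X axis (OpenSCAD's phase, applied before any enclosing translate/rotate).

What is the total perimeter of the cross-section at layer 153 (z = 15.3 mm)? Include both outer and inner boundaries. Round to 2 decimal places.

46.00 mm

At z = 15.3 mm: the 6.5×16.5 cube contributes its full rectangle (perimeter 46.00 mm); the cube at (-2, 10) does not reach this height (z outside [-1, 8]); the cylinder at (13, -4) does not reach this height (z outside [0.5, 6]); Taking the first minus the rest: none of the subtracted shapes is present at this height, so the 6.5×16.5 cube is unchanged — boundary = 46.00 mm. Overall, the cross-section is a single solid region. Total boundary length (outer) = 46.00 mm.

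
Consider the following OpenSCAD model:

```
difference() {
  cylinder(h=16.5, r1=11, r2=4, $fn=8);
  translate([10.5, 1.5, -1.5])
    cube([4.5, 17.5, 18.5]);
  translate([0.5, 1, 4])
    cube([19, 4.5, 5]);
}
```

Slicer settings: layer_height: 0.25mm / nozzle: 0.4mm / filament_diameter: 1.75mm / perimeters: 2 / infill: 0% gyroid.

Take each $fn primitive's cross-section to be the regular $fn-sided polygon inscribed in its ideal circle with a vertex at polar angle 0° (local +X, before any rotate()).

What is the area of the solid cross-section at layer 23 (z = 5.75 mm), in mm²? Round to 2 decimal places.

177.06 mm²

At z = 5.75 mm: the cone contributes a regular 8-gon of circumradius 8.561 (interpolated between r1=11 and r2=4 at t=0.348) (area = (8/2)·8.561²·sin(360°/8) = 207.28 mm²); the 4.5×17.5 cube at (10.5, 1.5) contributes its full rectangle (area 78.75 mm²); the cube at (0.5, 1) is present — its section is the full 19×4.5 rectangle (area 85.50 mm²); Taking the first minus the rest: starting from the cone (207.28 mm²), the 4.5×17.5 cube at (10.5, 1.5) misses the remaining region (no effect); the 19×4.5 cube at (0.5, 1) partially overlaps it — only the 30.21 mm² overlap (of its 85.50 mm²) is removed, clipping the outline — area = 177.06 mm². Overall, the cross-section is a single solid region. Net area = 177.06 mm².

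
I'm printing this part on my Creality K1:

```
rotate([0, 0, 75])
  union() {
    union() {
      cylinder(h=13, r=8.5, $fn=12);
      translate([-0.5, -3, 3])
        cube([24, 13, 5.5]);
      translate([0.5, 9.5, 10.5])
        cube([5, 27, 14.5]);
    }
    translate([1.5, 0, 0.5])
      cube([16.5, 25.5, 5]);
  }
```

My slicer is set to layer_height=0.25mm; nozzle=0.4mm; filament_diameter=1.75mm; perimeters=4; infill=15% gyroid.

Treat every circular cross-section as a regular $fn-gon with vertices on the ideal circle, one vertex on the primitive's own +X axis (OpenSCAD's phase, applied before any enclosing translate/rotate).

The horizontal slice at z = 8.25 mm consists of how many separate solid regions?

1

At z = 8.25 mm: the r=8.5 cylinder gives a regular 12-gon of circumradius 8.5 (constant along its height); the 24×13 cube at (-0.5, -3) contributes its full rectangle; the cube at (0.5, 9.5) is not intersected at this z (z outside [10.5, 25]); Taking the union: the regions partially overlap (shared area 84.20 mm²), so overlapping operands fuse into one piece — 1 connected region; the cube at (1.5, 0) is not intersected at this z (z outside [0.5, 5.5]); Taking the union: only the result so far is present, so the union is just that shape — 1 connected region; (rotated 75° about Z; rotation is an isometry so areas/perimeters/island counts are preserved). The result has 1 disconnected region.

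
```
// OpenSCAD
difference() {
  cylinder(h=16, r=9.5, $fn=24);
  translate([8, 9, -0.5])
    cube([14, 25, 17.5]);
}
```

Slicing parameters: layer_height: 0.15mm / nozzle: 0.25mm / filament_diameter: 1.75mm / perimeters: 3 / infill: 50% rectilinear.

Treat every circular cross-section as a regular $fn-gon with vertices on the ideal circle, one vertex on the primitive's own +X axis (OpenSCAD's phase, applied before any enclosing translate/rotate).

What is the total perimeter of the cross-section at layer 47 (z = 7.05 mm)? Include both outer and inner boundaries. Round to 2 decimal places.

At z = 7.05 mm: the cylinder: section is a regular 24-gon, circumradius r=9.5 (perimeter = 2·24·9.500·sin(180°/24) = 59.52 mm); the cube at (8, 9) (footprint 14×25) is included at this height (perimeter 78.00 mm); After the difference (first − rest): starting from the r=9.5 cylinder, the 14×25 cube at (8, 9) misses the remaining region (no effect) — boundary = 59.52 mm. Overall, the cross-section is a single solid region. Total boundary length (outer) = 59.52 mm.

59.52 mm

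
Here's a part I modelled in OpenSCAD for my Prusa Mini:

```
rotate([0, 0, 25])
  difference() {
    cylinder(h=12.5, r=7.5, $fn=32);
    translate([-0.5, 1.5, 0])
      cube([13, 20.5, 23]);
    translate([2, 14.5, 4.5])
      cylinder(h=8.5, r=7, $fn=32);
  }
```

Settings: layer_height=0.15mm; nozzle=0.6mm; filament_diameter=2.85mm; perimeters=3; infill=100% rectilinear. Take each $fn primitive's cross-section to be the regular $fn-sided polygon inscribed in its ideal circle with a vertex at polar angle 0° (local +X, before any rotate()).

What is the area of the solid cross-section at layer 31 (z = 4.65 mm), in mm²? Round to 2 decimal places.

139.84 mm²

At z = 4.65 mm: the r=7.5 cylinder contributes a regular 32-gon of circumradius 7.5 (area = (32/2)·7.500²·sin(360°/32) = 175.58 mm²); the cube at (-0.5, 1.5) (footprint 13×20.5) is included at this height (area 266.50 mm²); the r=7 cylinder at (2, 14.5) gives a regular 32-gon of circumradius 7 (constant along its height) (area = (32/2)·7.000²·sin(360°/32) = 152.95 mm²); After the difference (first − rest): starting from the r=7.5 cylinder (175.58 mm²), the 13×20.5 cube at (-0.5, 1.5) partially overlaps it — only the 35.74 mm² overlap (of its 266.50 mm²) is removed, clipping the outline; the r=7 cylinder at (2, 14.5) misses the remaining region (no effect) — area = 139.84 mm²; (whole slice rotated 25° about Z — lengths, areas and connectivity unchanged). Overall, the cross-section is a single solid region. Net area = 139.84 mm².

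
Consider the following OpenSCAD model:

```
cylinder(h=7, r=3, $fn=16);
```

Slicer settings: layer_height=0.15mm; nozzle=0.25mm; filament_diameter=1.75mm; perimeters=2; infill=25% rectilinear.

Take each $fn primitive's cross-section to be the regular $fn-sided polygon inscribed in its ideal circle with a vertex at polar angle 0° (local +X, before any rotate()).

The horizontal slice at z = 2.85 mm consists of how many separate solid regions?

At z = 2.85 mm: the r=3 cylinder contributes a regular 16-gon of circumradius 3. The result has 1 disconnected region.

1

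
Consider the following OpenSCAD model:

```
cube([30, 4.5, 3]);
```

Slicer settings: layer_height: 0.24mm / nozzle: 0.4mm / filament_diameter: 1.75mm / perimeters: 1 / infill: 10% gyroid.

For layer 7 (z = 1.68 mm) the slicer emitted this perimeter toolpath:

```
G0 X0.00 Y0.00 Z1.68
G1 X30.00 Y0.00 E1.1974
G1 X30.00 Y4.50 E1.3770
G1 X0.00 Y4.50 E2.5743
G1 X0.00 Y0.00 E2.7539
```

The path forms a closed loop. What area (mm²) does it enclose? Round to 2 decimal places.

Apply the shoelace formula to the sequence of (X, Y) vertices; enclosed area = 135.00 mm².

135.00 mm²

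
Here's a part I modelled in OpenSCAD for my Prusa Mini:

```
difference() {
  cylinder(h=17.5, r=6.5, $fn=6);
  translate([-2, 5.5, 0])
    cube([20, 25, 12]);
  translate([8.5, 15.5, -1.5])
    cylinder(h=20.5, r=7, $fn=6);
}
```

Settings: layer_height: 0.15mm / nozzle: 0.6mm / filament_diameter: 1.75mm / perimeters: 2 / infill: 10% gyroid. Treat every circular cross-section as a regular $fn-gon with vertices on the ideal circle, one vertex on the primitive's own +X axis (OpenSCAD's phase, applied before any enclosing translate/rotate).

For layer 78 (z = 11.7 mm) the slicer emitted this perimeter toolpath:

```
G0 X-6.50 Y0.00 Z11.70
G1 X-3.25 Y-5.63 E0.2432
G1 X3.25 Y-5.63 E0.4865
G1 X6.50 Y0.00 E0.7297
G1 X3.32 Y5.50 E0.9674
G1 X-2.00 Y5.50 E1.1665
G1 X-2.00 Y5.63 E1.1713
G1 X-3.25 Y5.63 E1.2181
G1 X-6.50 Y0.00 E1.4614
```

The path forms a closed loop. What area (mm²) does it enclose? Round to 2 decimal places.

Apply the shoelace formula to the sequence of (X, Y) vertices; enclosed area = 109.08 mm².

109.08 mm²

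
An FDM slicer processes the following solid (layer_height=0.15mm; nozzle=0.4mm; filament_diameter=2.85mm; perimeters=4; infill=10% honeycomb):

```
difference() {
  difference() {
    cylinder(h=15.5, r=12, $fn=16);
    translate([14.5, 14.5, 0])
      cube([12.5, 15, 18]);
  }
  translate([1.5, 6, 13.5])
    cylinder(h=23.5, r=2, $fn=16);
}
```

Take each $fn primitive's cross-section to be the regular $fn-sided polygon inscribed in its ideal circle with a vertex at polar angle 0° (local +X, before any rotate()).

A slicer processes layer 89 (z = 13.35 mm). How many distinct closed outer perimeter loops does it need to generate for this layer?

1

At z = 13.35 mm: the r=12 cylinder contributes a regular 16-gon of circumradius 12; the cube at (14.5, 14.5) is present — its section is the full 12.5×15 rectangle; After the difference (first − rest): starting from the r=12 cylinder, the 12.5×15 cube at (14.5, 14.5) misses the remaining region (no effect) — 1 connected region; the cylinder at (1.5, 6) is absent (z outside [13.5, 37]); After the difference (first − rest): none of the subtracted shapes is present at this height, so the result so far is unchanged — 1 connected region. The result has 1 disconnected region.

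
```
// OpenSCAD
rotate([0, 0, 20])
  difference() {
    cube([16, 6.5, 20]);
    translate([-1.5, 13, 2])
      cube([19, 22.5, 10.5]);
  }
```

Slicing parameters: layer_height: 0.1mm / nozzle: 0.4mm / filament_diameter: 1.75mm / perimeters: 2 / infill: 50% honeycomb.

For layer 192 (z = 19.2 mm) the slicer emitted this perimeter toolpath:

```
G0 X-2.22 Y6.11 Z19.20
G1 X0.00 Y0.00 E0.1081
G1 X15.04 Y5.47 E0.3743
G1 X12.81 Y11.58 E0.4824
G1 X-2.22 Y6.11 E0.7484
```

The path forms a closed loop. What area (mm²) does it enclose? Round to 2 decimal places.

Apply the shoelace formula to the sequence of (X, Y) vertices; enclosed area = 104.03 mm².

104.03 mm²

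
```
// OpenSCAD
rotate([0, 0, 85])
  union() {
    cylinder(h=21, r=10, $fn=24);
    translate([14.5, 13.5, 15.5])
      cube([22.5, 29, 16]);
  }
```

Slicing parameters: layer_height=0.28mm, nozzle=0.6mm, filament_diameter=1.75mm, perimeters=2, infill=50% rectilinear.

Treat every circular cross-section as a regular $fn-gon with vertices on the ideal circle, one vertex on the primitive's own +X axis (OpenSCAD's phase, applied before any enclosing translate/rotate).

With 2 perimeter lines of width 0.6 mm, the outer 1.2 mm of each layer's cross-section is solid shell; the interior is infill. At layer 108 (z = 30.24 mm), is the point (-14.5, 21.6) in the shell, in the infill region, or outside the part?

At z = 30.24 mm: the cylinder is not intersected at this z (z outside [0, 21]); the cube at (14.5, 13.5) is present — its section is the full 22.5×29 rectangle; Combining (union): only the 22.5×29 cube at (14.5, 13.5) is present, so the union is just that shape — 1 connected region; (rotated 85° about Z; rotation is an isometry so areas/perimeters/island counts are preserved). Overall, the cross-section is a single solid region. Undo the 85° rotation: the query point maps to (20.254, 16.327) in the un-rotated model frame. The nearest boundary edge runs (14.50, 13.50)→(37.00, 13.50); distance from the point to it = 2.83 mm. The point is inside the cross-section and 2.83 mm from the nearest boundary — more than the 1.2 mm shell width (2 × 0.6), so it's in the infill interior.

infill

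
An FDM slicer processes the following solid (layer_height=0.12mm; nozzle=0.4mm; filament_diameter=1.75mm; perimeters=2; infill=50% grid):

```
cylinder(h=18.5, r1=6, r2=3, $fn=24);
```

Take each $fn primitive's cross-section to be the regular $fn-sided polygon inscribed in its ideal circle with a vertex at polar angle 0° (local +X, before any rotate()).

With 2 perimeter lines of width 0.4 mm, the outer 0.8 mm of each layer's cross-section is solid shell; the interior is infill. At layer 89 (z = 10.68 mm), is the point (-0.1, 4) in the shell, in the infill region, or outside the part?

At z = 10.68 mm: the cone: at t=0.577 of its height the radius interpolates to r₁+(r₂−r₁)t = 4.268, giving a regular 24-gon of that circumradius. Overall, the cross-section is a single solid region. The nearest boundary edge runs (0.00, 4.27)→(-1.10, 4.12); distance from the point to it = 0.25 mm. The point is inside the cross-section, 0.25 mm from the nearest boundary — within the 0.8 mm shell band (2 × 0.4).

shell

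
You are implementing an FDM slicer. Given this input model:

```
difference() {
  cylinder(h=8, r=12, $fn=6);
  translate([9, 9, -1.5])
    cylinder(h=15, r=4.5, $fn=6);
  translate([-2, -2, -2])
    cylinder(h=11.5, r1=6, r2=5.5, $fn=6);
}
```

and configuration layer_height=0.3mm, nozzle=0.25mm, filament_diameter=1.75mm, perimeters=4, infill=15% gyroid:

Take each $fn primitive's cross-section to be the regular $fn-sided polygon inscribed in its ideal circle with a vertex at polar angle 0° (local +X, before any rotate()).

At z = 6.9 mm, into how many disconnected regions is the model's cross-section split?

At z = 6.9 mm: the r=12 cylinder contributes a regular 6-gon of circumradius 12; the cylinder at (9, 9): section is a regular 6-gon, circumradius r=4.5; the cone at (-2, -2) contributes a regular 6-gon of circumradius 5.613 (interpolated between r1=6 and r2=5.5 at t=0.774); After the difference (first − rest): starting from the r=12 cylinder, the r=4.5 cylinder at (9, 9) partially overlaps it — only the 11.07 mm² overlap (of its 52.61 mm²) is removed, clipping the outline; the cone at (-2, -2) lies wholly inside it (removes its full 81.86 mm² and its 33.68 mm outline becomes a hole wall) — 1 connected region with 1 hole. The result has 1 disconnected region.

1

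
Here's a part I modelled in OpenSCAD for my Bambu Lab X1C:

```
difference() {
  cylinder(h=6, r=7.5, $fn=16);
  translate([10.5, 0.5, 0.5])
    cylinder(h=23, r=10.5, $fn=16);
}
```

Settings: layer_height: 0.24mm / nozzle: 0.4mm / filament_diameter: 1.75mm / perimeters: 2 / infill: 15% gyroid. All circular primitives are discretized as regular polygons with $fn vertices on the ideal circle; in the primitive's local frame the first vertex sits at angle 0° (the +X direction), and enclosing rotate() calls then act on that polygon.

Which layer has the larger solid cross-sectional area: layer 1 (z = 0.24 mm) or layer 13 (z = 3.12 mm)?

layer 1 (z = 0.24 mm)

Layer 1 (z = 0.24): the cylinder: section is a regular 16-gon, circumradius r=7.5 (area = (16/2)·7.500²·sin(360°/16) = 172.21 mm²); the cylinder at (10.5, 0.5) does not reach this height (z outside [0.5, 23.5]); After the difference (first − rest): none of the subtracted shapes is present at this height, so the r=7.5 cylinder is unchanged — area = 172.21 mm². So its area = 172.21 mm². Layer 13 (z = 3.12): the cylinder: section is a regular 16-gon, circumradius r=7.5 (area = (16/2)·7.500²·sin(360°/16) = 172.21 mm²); the r=10.5 cylinder at (10.5, 0.5) contributes a regular 16-gon of circumradius 10.5 (area = (16/2)·10.500²·sin(360°/16) = 337.53 mm²); After the difference (first − rest): starting from the r=7.5 cylinder (172.21 mm²), the r=10.5 cylinder at (10.5, 0.5) partially overlaps it — only the 70.80 mm² overlap (of its 337.53 mm²) is removed, clipping the outline — area = 101.41 mm². So its area = 101.41 mm². Layer 1 is larger (172.21 vs 101.41 mm²).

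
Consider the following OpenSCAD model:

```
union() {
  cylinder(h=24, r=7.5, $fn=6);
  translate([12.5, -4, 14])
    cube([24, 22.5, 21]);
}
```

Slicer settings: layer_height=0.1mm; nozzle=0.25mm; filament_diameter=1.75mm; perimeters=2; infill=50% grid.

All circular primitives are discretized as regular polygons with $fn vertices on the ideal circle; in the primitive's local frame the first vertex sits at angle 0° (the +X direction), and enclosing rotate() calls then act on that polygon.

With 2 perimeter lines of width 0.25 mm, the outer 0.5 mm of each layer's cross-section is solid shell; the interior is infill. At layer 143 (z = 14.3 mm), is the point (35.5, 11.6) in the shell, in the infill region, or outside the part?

infill

At z = 14.3 mm: the r=7.5 cylinder gives a regular 6-gon of circumradius 7.5 (constant along its height); the 24×22.5 cube at (12.5, -4) contributes its full rectangle; Taking the union: the 2 present regions are separate (no shared area or edge), so areas and boundary lengths simply add and each stays a separate island — 2 connected regions. Overall, the cross-section has 2 separate islands. The nearest boundary edge runs (36.50, 18.50)→(36.50, -4.00); distance from the point to it = 1.00 mm. (Shell/infill is judged within the island containing the point — the largest one.) The point is inside the cross-section and 1.00 mm from the nearest boundary — more than the 0.5 mm shell width (2 × 0.25), so it's in the infill interior.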